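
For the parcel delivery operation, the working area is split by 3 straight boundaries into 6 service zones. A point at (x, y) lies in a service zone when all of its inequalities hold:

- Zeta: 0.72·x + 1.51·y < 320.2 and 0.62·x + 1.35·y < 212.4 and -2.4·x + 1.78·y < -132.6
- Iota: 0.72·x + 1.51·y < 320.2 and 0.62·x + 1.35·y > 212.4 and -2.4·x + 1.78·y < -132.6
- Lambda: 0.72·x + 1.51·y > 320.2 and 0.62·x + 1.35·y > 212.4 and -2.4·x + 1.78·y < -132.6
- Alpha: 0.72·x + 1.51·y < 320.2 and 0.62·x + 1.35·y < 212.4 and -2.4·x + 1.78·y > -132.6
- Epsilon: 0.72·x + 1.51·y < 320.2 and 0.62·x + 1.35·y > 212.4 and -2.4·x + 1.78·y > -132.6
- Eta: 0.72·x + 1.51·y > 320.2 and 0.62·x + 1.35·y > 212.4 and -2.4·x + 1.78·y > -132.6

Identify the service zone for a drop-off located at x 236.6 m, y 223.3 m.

Lambda

0.72·236.6 + 1.51·223.3 = 507.535, which is > 320.2
0.62·236.6 + 1.35·223.3 = 448.147, which is > 212.4
-2.4·236.6 + 1.78·223.3 = -170.366, which is < -132.6
This sign pattern matches Lambda.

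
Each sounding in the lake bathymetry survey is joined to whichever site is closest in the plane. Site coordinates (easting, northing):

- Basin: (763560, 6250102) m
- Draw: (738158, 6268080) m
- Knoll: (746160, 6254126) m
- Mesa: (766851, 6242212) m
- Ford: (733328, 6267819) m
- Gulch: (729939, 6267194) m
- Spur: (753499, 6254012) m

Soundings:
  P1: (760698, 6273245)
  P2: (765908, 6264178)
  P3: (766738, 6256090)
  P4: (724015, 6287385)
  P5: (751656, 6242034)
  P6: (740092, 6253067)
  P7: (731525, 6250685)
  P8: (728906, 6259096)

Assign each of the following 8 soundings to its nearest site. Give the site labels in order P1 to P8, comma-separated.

P1 → Spur (d²=421733890.00)
P2 → Basin (d²=203646880.00)
P3 → Basin (d²=45955828.00)
P4 → Gulch (d²=442770257.00)
P5 → Spur (d²=146869133.00)
P6 → Knoll (d²=37942105.00)
P7 → Knoll (d²=226023706.00)
P8 → Gulch (d²=66644693.00)

Spur, Basin, Basin, Gulch, Spur, Knoll, Knoll, Gulch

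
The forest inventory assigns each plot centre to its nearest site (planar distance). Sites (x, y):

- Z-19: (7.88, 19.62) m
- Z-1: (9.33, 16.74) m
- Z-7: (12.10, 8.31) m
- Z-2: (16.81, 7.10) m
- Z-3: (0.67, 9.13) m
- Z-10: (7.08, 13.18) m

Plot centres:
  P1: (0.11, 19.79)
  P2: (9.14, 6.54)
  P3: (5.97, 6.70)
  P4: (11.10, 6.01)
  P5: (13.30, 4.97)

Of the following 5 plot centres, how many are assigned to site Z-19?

1

P1 → Z-19
P2 → Z-7
P3 → Z-3
P4 → Z-7
P5 → Z-7
1 of the 5 goes to Z-19.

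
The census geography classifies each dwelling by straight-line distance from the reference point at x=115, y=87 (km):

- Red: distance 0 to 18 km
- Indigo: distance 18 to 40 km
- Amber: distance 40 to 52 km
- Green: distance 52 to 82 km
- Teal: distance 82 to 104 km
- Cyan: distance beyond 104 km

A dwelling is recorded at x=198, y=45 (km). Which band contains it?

Distance = √((198−115)² + (45−87)²) = √(6889.000 + 1764.000) = 93.022 km.
82 ≤ 93.022 < 104 → Teal.

Teal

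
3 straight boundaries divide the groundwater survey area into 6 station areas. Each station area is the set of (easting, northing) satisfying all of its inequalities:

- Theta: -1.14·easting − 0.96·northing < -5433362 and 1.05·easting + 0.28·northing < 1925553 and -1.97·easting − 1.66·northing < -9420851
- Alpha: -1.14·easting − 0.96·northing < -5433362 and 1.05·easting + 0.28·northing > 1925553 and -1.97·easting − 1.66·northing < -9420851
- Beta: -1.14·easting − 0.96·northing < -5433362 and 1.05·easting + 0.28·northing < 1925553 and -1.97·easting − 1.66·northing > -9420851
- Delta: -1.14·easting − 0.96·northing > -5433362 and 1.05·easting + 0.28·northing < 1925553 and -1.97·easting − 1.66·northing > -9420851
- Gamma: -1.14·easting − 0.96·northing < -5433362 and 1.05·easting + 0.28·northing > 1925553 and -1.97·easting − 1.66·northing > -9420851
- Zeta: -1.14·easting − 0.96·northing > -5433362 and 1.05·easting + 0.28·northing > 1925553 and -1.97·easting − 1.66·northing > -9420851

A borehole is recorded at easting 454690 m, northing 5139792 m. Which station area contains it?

Theta

-1.14·454690 − 0.96·5139792 = -5452546.920, which is < -5433362
1.05·454690 + 0.28·5139792 = 1916566.260, which is < 1925553
-1.97·454690 − 1.66·5139792 = -9427794.020, which is < -9420851
This sign pattern matches Theta.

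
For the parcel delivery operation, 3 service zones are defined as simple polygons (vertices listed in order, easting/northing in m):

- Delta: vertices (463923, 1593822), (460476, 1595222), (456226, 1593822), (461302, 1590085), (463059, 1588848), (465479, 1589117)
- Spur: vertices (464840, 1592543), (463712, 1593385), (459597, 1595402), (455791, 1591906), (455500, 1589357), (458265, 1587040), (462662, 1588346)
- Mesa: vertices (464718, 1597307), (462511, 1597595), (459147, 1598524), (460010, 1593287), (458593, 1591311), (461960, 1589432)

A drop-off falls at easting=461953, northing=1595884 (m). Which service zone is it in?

Mesa

Cast a ray rightward from (461953, 1595884). For each polygon, the edges (by vertex number in listed order) whose endpoints lie on opposite sides of northing = 1595884, where each meets that height, and whether that is right or left of the point:
Delta: no edge straddles that height → 0 crossings.
Spur: no edge straddles that height → 0 crossings.
Mesa: 3–4 at easting≈459582.0 (left), 6–1 at easting≈464219.6 (right) → 1 crossing.
Only Mesa has an odd count, so the point is inside Mesa.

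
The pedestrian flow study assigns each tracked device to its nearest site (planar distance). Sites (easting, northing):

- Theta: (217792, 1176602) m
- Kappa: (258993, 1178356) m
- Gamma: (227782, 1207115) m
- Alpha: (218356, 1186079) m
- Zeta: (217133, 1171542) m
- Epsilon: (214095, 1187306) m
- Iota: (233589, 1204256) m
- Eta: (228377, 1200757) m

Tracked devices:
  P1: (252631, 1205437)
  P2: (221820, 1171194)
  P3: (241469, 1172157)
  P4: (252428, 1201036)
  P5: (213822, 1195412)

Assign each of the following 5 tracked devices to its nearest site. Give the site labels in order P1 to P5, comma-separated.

P1 → Iota (d²=363992525.00)
P2 → Zeta (d²=22089073.00)
P3 → Kappa (d²=345518177.00)
P4 → Iota (d²=365276321.00)
P5 → Epsilon (d²=65781765.00)

Iota, Zeta, Kappa, Iota, Epsilon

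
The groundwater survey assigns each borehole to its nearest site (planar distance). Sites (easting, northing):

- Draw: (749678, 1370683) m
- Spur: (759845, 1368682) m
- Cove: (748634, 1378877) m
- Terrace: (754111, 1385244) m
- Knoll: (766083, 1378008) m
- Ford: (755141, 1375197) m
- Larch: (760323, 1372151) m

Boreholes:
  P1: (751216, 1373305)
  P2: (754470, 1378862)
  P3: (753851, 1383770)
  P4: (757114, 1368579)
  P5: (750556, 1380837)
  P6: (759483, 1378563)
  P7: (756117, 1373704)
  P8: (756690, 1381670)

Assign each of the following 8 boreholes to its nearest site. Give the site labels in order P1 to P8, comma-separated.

P1 → Draw (d²=9240328.00)
P2 → Ford (d²=13882466.00)
P3 → Terrace (d²=2240276.00)
P4 → Spur (d²=7468970.00)
P5 → Cove (d²=7535684.00)
P6 → Ford (d²=30182920.00)
P7 → Ford (d²=3181625.00)
P8 → Terrace (d²=19424717.00)

Draw, Ford, Terrace, Spur, Cove, Ford, Ford, Terrace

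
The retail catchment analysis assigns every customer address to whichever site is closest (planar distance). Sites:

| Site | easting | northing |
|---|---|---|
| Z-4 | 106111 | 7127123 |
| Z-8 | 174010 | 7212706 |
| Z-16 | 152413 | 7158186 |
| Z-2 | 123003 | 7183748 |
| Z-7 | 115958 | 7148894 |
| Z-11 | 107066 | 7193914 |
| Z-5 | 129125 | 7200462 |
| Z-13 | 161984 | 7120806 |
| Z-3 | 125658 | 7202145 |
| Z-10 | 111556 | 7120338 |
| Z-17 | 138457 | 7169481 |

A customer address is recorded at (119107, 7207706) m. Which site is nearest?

Z-3

Squared distances to each site:
Z-4: 6662515905.000; Z-8: 3039339409.000; Z-16: 3561520036.000; Z-2: 589164580.000; Z-7: 3468767545.000; Z-11: 335204945.000; Z-5: 152835860.000; Z-13: 9390047129.000; Z-3: 73840322.000; Z-10: 7690185025.000; Z-17: 1835573125.000.
Minimum at Z-3.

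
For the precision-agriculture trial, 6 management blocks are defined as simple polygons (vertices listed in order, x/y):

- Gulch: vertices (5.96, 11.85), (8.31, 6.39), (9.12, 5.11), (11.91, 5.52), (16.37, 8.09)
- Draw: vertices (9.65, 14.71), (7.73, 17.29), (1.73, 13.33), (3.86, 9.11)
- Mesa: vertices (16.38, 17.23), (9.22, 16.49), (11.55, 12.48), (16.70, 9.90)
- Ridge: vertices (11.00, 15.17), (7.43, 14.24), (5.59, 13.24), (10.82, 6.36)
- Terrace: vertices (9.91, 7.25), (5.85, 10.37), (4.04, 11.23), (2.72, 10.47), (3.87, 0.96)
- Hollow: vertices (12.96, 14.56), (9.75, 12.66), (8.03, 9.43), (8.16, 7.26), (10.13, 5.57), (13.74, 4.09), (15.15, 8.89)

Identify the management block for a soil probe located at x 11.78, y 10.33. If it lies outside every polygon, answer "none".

Cast a ray rightward from (11.78, 10.33). For each polygon, the edges (by vertex number in listed order) whose endpoints lie on opposite sides of y = 10.33, where each meets that height, and whether that is right or left of the point:
Gulch: 1–2 at x≈6.614 (left), 5–1 at x≈10.168 (left) → 0 crossings.
Draw: 3–4 at x≈3.244 (left), 4–1 at x≈5.121 (left) → 0 crossings.
Mesa: 3–4 at x≈15.842 (right), 4–1 at x≈16.681 (right) → 2 crossings.
Ridge: 3–4 at x≈7.802 (left), 4–1 at x≈10.901 (left) → 0 crossings.
Terrace: 1–2 at x≈5.902 (left), 4–5 at x≈2.737 (left) → 0 crossings.
Hollow: 2–3 at x≈8.509 (left), 7–1 at x≈14.594 (right) → 1 crossing.
Only Hollow has an odd count, so the point is inside Hollow.

Hollow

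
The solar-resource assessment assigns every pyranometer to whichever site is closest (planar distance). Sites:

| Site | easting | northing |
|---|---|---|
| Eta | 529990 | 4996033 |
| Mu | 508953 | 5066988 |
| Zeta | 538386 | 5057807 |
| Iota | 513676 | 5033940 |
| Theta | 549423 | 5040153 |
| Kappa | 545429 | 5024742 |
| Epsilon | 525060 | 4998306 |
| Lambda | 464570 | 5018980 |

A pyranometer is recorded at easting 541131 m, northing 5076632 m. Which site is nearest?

Squared distances to each site:
Eta: 6620320682.000; Mu: 1128430420.000; Zeta: 361915650.000; Iota: 2576383889.000; Theta: 1399474705.000; Kappa: 2711044904.000; Epsilon: 6393239317.000; Lambda: 9185339825.000.
Minimum at Zeta.

Zeta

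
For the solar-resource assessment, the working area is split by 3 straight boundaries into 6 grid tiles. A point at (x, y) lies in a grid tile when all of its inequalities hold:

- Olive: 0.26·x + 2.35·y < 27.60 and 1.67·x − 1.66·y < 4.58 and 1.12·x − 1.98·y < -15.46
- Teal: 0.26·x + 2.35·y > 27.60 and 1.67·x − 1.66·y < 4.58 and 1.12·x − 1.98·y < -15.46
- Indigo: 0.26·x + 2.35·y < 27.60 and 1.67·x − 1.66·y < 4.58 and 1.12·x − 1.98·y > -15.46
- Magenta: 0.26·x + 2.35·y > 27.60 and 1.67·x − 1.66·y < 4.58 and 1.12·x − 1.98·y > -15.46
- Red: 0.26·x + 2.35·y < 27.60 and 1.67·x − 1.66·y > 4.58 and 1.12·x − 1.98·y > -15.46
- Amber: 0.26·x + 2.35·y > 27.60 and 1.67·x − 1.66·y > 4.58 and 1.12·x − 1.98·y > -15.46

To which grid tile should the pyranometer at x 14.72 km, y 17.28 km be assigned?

0.26·14.72 + 2.35·17.28 = 44.435, which is > 27.60
1.67·14.72 − 1.66·17.28 = -4.102, which is < 4.58
1.12·14.72 − 1.98·17.28 = -17.728, which is < -15.46
This sign pattern matches Teal.

Teal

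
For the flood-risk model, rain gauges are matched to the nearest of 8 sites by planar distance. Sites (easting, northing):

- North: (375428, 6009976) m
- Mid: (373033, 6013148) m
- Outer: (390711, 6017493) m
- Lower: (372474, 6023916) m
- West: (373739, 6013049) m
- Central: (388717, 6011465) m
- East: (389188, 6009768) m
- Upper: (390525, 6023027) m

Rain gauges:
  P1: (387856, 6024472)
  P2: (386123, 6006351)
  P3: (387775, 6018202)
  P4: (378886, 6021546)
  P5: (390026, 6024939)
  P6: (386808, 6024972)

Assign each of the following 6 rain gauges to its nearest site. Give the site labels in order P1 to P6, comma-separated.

Upper, East, Outer, Lower, Upper, Upper

P1 → Upper (d²=9211586.00)
P2 → East (d²=21070114.00)
P3 → Outer (d²=9122777.00)
P4 → Lower (d²=46730644.00)
P5 → Upper (d²=3904745.00)
P6 → Upper (d²=17599114.00)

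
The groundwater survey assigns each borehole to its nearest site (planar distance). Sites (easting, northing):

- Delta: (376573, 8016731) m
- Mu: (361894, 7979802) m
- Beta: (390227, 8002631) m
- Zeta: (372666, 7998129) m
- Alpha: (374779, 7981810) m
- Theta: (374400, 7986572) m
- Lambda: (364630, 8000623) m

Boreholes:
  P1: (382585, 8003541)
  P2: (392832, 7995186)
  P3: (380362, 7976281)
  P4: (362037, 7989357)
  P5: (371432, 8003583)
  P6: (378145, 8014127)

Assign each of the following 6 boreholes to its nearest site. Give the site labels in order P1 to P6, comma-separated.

P1 → Beta (d²=59228264.00)
P2 → Beta (d²=62214050.00)
P3 → Alpha (d²=61739730.00)
P4 → Mu (d²=91318474.00)
P5 → Zeta (d²=31268872.00)
P6 → Delta (d²=9252000.00)

Beta, Beta, Alpha, Mu, Zeta, Delta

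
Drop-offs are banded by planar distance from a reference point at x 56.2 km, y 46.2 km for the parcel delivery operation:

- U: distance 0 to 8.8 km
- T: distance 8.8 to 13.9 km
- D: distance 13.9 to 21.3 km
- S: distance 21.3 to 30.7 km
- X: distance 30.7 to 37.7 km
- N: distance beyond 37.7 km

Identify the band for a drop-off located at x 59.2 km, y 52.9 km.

Distance = √((59.2−56.2)² + (52.9−46.2)²) = √(9.000 + 44.890) = 7.341 km.
0 ≤ 7.341 < 8.8 → U.

U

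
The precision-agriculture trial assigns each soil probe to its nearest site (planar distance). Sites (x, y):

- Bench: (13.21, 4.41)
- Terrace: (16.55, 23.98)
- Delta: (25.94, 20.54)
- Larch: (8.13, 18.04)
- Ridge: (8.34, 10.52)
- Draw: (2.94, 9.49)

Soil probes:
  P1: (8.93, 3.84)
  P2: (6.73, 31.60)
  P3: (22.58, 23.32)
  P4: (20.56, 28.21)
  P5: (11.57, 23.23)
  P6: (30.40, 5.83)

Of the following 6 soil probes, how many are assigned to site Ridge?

0

P1 → Bench
P2 → Terrace
P3 → Delta
P4 → Terrace
P5 → Terrace
P6 → Delta
0 of the 6 go to Ridge.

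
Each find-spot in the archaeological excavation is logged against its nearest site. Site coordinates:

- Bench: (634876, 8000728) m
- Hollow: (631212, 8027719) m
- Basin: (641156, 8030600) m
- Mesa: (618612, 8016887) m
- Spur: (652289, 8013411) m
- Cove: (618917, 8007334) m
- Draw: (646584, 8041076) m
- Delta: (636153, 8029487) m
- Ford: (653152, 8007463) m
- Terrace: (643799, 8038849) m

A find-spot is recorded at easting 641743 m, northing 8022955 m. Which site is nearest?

Basin

Squared distances to each site:
Bench: 541195218.000; Hollow: 133597657.000; Basin: 58790594.000; Mesa: 571863785.000; Spur: 202306052.000; Cove: 765041917.000; Draw: 351805922.000; Delta: 73915124.000; Ford: 370167345.000; Terrace: 256846372.000.
Minimum at Basin.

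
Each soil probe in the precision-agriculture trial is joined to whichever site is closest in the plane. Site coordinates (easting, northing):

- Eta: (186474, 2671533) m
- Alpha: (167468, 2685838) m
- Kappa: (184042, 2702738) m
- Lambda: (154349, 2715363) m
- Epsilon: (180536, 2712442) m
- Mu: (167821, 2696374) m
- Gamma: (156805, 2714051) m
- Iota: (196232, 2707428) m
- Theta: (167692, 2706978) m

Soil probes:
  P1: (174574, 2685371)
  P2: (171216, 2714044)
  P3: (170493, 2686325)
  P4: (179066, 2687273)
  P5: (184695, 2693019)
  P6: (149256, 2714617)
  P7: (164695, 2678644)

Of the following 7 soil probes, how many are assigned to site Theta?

1

P1 → Alpha
P2 → Theta
P3 → Alpha
P4 → Alpha
P5 → Kappa
P6 → Lambda
P7 → Alpha
1 of the 7 goes to Theta.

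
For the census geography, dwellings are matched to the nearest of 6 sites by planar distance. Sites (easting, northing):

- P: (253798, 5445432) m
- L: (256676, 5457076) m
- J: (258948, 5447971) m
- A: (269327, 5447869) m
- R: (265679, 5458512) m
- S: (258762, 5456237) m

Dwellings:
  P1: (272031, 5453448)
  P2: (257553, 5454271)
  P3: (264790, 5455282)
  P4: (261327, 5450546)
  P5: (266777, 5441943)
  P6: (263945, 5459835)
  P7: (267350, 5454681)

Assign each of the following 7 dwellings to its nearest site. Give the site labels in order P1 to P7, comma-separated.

P1 → A (d²=38436857.00)
P2 → S (d²=5326837.00)
P3 → R (d²=11223221.00)
P4 → J (d²=12290266.00)
P5 → A (d²=41619976.00)
P6 → R (d²=4757085.00)
P7 → R (d²=17468802.00)

A, S, R, J, A, R, R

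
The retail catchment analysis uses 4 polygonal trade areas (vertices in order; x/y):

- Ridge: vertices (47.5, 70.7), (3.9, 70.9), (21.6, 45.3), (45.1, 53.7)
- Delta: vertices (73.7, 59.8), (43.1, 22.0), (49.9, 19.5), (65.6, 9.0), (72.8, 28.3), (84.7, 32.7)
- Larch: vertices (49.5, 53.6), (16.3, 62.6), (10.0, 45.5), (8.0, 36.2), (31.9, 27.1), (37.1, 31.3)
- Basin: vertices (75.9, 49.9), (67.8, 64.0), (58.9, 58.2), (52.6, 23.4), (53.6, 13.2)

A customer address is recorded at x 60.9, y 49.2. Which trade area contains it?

Basin

Cast a ray rightward from (60.9, 49.2). For each polygon, the edges (by vertex number in listed order) whose endpoints lie on opposite sides of y = 49.2, where each meets that height, and whether that is right or left of the point:
Ridge: 2–3 at x≈18.90 (left), 3–4 at x≈32.51 (left) → 0 crossings.
Delta: 1–2 at x≈65.12 (right), 6–1 at x≈78.00 (right) → 2 crossings.
Larch: 2–3 at x≈11.36 (left), 6–1 at x≈47.05 (left) → 0 crossings.
Basin: 3–4 at x≈57.27 (left), 5–1 at x≈75.47 (right) → 1 crossing.
Only Basin has an odd count, so the point is inside Basin.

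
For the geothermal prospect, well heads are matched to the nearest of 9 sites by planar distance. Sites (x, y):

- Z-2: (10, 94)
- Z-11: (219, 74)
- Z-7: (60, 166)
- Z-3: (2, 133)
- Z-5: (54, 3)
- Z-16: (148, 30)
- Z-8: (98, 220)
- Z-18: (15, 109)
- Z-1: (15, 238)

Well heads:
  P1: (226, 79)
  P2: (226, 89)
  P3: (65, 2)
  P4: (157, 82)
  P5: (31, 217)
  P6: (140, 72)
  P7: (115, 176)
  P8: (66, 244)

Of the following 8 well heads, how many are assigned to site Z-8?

P1 → Z-11
P2 → Z-11
P3 → Z-5
P4 → Z-16
P5 → Z-1
P6 → Z-16
P7 → Z-8
P8 → Z-8
2 of the 8 go to Z-8.

2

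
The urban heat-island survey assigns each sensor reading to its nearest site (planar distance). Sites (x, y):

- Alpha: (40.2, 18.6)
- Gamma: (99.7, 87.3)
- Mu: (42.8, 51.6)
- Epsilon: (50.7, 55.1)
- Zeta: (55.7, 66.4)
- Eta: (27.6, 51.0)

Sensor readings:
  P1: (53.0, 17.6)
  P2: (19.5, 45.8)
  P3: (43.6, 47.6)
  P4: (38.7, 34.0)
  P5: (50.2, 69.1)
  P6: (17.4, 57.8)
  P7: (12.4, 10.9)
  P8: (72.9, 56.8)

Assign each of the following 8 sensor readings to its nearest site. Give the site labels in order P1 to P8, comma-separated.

Alpha, Eta, Mu, Alpha, Zeta, Eta, Alpha, Zeta

P1 → Alpha (d²=164.84)
P2 → Eta (d²=92.65)
P3 → Mu (d²=16.64)
P4 → Alpha (d²=239.41)
P5 → Zeta (d²=37.54)
P6 → Eta (d²=150.28)
P7 → Alpha (d²=832.13)
P8 → Zeta (d²=388.00)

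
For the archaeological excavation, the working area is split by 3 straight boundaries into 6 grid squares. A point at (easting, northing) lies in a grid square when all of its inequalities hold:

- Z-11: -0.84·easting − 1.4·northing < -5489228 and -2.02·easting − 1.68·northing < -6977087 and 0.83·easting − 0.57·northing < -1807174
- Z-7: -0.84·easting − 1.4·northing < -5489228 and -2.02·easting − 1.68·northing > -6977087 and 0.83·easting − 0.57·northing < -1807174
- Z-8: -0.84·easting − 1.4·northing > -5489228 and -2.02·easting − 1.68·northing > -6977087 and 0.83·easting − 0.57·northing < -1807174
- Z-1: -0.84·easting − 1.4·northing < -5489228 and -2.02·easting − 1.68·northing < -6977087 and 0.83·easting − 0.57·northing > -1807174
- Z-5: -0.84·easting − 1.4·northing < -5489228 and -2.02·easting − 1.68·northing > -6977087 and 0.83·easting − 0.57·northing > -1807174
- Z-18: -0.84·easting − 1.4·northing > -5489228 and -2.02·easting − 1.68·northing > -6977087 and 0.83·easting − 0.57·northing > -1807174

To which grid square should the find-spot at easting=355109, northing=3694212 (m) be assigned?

-0.84·355109 − 1.4·3694212 = -5470188.360, which is > -5489228
-2.02·355109 − 1.68·3694212 = -6923596.340, which is > -6977087
0.83·355109 − 0.57·3694212 = -1810960.370, which is < -1807174
This sign pattern matches Z-8.

Z-8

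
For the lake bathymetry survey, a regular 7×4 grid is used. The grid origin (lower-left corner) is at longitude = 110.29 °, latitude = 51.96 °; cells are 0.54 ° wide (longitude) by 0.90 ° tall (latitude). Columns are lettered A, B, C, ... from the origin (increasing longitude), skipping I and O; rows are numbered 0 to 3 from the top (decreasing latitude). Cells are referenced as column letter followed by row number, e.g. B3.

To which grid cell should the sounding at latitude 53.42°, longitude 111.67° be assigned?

Column index: ⌊(111.67 − 110.29) / 0.54⌋ = ⌊2.556⌋ = 2 → column C
Row offset from origin: ⌊(53.42 − 51.96) / 0.90⌋ = ⌊1.622⌋ = 1 → row 2 (counted from top)

C2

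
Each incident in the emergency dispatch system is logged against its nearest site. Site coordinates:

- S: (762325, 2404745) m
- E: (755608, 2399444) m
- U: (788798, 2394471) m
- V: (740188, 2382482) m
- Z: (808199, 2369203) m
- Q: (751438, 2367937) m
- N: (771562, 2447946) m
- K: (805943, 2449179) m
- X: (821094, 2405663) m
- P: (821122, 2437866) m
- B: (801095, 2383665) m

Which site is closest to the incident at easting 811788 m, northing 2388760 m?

Squared distances to each site:
S: 2702108594.000; E: 3270340256.000; U: 561155621.000; V: 5165973284.000; Z: 395357170.000; Q: 4075719829.000; N: 5121113672.000; K: 3684619586.000; X: 372313045.000; P: 2498522792.000; B: 140299274.000.
Minimum at B.

B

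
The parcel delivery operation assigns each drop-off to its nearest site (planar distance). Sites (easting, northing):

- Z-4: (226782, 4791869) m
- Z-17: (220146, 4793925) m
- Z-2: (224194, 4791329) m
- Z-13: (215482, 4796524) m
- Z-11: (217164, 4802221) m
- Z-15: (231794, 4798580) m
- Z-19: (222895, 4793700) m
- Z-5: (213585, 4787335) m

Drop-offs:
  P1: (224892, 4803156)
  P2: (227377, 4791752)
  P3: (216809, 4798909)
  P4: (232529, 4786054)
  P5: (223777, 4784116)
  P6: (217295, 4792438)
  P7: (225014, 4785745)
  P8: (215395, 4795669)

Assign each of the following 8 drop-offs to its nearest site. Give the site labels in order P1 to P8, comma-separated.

Z-11, Z-4, Z-13, Z-4, Z-2, Z-17, Z-2, Z-13

P1 → Z-11 (d²=60596209.00)
P2 → Z-4 (d²=367714.00)
P3 → Z-13 (d²=7449154.00)
P4 → Z-4 (d²=66842234.00)
P5 → Z-2 (d²=52201258.00)
P6 → Z-17 (d²=10339370.00)
P7 → Z-2 (d²=31853456.00)
P8 → Z-13 (d²=738594.00)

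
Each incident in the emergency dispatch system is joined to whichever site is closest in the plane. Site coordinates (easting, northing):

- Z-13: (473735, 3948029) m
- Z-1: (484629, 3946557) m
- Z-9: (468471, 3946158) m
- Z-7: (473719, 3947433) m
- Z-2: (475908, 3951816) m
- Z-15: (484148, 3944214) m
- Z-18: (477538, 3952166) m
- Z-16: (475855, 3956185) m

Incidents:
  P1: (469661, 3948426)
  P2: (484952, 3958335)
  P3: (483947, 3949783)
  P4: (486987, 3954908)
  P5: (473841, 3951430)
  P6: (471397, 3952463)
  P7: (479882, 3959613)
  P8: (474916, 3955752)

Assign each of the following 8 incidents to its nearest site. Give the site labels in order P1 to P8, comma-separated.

P1 → Z-9 (d²=6559924.00)
P2 → Z-16 (d²=87377909.00)
P3 → Z-1 (d²=10872200.00)
P4 → Z-1 (d²=75299365.00)
P5 → Z-2 (d²=4421485.00)
P6 → Z-2 (d²=20767730.00)
P7 → Z-16 (d²=27967913.00)
P8 → Z-16 (d²=1069210.00)

Z-9, Z-16, Z-1, Z-1, Z-2, Z-2, Z-16, Z-16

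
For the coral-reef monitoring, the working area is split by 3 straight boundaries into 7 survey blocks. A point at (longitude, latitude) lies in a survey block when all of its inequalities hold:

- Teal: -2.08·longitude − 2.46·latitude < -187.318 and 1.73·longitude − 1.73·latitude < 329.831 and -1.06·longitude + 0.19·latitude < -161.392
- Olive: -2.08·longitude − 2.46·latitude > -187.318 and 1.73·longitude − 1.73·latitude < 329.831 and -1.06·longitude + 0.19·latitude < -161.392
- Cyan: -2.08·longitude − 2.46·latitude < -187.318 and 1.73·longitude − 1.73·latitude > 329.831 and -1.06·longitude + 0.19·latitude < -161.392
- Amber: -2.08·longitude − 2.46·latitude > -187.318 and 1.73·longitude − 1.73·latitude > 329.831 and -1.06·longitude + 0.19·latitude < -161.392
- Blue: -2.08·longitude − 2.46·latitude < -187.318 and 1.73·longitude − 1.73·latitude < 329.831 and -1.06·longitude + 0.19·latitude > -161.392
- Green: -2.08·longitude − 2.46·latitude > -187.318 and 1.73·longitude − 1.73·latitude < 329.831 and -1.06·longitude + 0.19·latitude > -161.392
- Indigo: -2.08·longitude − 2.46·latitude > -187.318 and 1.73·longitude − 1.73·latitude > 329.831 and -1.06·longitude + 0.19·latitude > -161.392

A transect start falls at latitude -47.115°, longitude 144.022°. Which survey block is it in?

-2.08·144.022 − 2.46·-47.115 = -183.663, which is > -187.318
1.73·144.022 − 1.73·-47.115 = 330.667, which is > 329.831
-1.06·144.022 + 0.19·-47.115 = -161.615, which is < -161.392
This sign pattern matches Amber.

Amber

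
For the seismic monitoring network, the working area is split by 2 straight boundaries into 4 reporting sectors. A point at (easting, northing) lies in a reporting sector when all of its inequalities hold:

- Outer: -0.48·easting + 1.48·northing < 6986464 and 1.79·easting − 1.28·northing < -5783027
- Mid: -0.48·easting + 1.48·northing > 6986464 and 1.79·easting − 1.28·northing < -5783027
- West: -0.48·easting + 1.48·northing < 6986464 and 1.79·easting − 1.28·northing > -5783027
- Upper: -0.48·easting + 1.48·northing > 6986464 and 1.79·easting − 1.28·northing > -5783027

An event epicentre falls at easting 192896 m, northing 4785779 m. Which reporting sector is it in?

-0.48·192896 + 1.48·4785779 = 6990362.840, which is > 6986464
1.79·192896 − 1.28·4785779 = -5780513.280, which is > -5783027
This sign pattern matches Upper.

Upper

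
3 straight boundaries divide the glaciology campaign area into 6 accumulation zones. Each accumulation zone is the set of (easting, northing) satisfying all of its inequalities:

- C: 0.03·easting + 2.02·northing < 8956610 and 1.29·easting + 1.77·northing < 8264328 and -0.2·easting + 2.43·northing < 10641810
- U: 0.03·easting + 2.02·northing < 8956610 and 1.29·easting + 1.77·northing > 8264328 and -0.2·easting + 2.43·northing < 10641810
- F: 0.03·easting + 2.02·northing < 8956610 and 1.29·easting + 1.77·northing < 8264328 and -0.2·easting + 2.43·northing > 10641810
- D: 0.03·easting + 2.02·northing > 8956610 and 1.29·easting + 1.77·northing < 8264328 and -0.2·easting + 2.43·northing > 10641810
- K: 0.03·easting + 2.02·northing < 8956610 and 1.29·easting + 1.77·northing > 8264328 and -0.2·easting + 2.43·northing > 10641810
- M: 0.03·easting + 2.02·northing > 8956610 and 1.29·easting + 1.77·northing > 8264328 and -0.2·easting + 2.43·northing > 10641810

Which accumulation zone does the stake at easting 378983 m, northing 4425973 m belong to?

K

0.03·378983 + 2.02·4425973 = 8951834.950, which is < 8956610
1.29·378983 + 1.77·4425973 = 8322860.280, which is > 8264328
-0.2·378983 + 2.43·4425973 = 10679317.790, which is > 10641810
This sign pattern matches K.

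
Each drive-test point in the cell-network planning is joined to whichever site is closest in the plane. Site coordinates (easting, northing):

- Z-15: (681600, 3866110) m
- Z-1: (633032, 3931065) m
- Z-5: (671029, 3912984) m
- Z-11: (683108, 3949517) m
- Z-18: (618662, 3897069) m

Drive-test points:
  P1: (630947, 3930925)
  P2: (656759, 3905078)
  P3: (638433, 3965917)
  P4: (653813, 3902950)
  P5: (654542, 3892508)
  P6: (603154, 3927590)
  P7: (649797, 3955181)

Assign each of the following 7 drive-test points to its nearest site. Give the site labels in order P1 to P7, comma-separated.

Z-1, Z-5, Z-1, Z-5, Z-5, Z-1, Z-1

P1 → Z-1 (d²=4366825.00)
P2 → Z-5 (d²=266137736.00)
P3 → Z-1 (d²=1243832705.00)
P4 → Z-5 (d²=397071812.00)
P5 → Z-5 (d²=691087745.00)
P6 → Z-1 (d²=904770509.00)
P7 → Z-1 (d²=862646681.00)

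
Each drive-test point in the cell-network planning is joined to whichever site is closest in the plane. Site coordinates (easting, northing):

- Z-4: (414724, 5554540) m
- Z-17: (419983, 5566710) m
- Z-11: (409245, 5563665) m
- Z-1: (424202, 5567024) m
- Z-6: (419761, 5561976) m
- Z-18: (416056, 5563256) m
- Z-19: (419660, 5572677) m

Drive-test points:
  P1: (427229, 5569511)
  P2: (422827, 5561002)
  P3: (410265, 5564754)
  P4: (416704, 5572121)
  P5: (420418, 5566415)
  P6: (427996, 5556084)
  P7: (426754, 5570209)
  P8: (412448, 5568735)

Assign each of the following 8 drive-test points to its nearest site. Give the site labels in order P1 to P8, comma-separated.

P1 → Z-1 (d²=15347898.00)
P2 → Z-6 (d²=10349032.00)
P3 → Z-11 (d²=2226321.00)
P4 → Z-19 (d²=9047072.00)
P5 → Z-17 (d²=276250.00)
P6 → Z-6 (d²=102530889.00)
P7 → Z-1 (d²=16656929.00)
P8 → Z-11 (d²=35964109.00)

Z-1, Z-6, Z-11, Z-19, Z-17, Z-6, Z-1, Z-11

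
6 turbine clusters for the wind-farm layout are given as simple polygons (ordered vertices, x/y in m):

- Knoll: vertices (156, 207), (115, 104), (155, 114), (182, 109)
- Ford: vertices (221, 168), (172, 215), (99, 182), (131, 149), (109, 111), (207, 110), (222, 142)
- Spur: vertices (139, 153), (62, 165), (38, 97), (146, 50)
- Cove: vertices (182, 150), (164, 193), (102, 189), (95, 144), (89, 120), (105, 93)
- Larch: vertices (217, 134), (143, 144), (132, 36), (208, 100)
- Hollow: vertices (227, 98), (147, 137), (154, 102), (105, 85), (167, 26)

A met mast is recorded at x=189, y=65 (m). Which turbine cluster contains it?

Hollow

Cast a ray rightward from (189, 65). For each polygon, the edges (by vertex number in listed order) whose endpoints lie on opposite sides of y = 65, where each meets that height, and whether that is right or left of the point:
Knoll: no edge straddles that height → 0 crossings.
Ford: no edge straddles that height → 0 crossings.
Spur: 3–4 at x≈111.5 (left), 4–1 at x≈145.0 (left) → 0 crossings.
Cove: no edge straddles that height → 0 crossings.
Larch: 2–3 at x≈135.0 (left), 3–4 at x≈166.4 (left) → 0 crossings.
Hollow: 4–5 at x≈126.0 (left), 5–1 at x≈199.5 (right) → 1 crossing.
Only Hollow has an odd count, so the point is inside Hollow.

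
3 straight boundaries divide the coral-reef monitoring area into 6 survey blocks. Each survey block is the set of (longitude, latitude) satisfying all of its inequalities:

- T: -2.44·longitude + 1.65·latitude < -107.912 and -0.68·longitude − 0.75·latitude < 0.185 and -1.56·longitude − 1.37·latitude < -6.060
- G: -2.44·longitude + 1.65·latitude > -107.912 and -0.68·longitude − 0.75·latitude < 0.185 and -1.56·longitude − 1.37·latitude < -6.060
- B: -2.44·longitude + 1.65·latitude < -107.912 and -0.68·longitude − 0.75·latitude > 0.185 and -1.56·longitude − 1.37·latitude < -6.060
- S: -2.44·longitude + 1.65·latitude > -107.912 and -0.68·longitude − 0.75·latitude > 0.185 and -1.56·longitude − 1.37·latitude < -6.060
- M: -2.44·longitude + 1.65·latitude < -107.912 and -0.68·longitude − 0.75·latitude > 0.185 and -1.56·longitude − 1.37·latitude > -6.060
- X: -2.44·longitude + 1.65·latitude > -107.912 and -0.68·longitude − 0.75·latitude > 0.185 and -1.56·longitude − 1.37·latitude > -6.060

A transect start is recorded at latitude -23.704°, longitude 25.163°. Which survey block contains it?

S

-2.44·25.163 + 1.65·-23.704 = -100.509, which is > -107.912
-0.68·25.163 − 0.75·-23.704 = 0.667, which is > 0.185
-1.56·25.163 − 1.37·-23.704 = -6.780, which is < -6.060
This sign pattern matches S.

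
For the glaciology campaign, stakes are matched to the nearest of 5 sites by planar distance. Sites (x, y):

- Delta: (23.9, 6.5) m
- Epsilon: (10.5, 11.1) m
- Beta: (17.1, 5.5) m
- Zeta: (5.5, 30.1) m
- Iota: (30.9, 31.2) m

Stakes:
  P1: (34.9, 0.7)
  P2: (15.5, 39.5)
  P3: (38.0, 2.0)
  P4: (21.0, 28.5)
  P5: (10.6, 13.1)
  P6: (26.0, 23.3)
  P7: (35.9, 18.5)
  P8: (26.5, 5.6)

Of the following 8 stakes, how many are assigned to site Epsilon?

P1 → Delta
P2 → Zeta
P3 → Delta
P4 → Iota
P5 → Epsilon
P6 → Iota
P7 → Iota
P8 → Delta
1 of the 8 goes to Epsilon.

1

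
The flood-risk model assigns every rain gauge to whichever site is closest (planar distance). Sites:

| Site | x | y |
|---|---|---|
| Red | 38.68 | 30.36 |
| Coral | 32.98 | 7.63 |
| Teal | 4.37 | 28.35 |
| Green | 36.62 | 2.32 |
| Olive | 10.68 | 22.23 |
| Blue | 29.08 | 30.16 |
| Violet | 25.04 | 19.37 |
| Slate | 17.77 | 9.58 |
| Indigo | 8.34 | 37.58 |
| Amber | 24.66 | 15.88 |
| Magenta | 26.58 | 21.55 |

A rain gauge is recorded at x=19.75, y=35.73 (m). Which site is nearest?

Blue

Squared distances to each site:
Red: 387.182; Coral: 964.643; Teal: 291.009; Green: 1400.825; Olive: 264.515; Blue: 118.074; Violet: 295.634; Slate: 687.743; Indigo: 133.611; Amber: 418.131; Magenta: 247.721.
Minimum at Blue.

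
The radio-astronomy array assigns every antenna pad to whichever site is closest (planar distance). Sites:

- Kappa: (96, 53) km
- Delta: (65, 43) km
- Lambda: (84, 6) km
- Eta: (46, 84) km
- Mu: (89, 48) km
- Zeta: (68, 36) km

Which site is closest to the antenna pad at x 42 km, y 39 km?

Squared distances to each site:
Kappa: 3112.000; Delta: 545.000; Lambda: 2853.000; Eta: 2041.000; Mu: 2290.000; Zeta: 685.000.
Minimum at Delta.

Delta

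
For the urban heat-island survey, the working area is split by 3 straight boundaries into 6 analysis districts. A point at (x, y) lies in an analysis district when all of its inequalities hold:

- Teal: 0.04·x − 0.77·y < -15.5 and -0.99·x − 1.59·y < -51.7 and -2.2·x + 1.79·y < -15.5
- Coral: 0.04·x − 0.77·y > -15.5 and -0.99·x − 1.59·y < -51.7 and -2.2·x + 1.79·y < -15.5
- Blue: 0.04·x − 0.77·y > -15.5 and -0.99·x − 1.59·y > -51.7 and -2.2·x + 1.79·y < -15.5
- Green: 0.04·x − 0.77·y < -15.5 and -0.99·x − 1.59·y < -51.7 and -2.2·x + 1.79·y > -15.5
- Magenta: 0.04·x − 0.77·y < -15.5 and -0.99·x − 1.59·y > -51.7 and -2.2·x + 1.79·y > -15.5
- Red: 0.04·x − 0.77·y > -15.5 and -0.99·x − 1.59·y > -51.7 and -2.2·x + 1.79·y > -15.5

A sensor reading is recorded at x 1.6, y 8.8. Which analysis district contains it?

0.04·1.6 − 0.77·8.8 = -6.712, which is > -15.5
-0.99·1.6 − 1.59·8.8 = -15.576, which is > -51.7
-2.2·1.6 + 1.79·8.8 = 12.232, which is > -15.5
This sign pattern matches Red.

Red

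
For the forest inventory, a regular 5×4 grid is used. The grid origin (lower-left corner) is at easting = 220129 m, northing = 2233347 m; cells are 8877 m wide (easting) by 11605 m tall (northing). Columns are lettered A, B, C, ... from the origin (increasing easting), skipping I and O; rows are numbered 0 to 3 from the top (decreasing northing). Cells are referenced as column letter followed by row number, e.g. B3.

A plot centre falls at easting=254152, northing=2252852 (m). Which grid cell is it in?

Column index: ⌊(254152 − 220129) / 8877⌋ = ⌊3.833⌋ = 3 → column D
Row offset from origin: ⌊(2252852 − 2233347) / 11605⌋ = ⌊1.681⌋ = 1 → row 2 (counted from top)

D2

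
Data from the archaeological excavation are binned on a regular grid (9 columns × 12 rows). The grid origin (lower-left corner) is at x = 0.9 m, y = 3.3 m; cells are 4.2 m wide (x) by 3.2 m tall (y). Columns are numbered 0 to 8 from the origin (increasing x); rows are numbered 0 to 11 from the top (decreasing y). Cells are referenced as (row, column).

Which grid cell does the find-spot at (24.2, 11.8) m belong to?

Column index: ⌊(24.2 − 0.9) / 4.2⌋ = ⌊5.548⌋ = 5
Row offset from origin: ⌊(11.8 − 3.3) / 3.2⌋ = ⌊2.656⌋ = 2 → row 9 (counted from top)

(9, 5)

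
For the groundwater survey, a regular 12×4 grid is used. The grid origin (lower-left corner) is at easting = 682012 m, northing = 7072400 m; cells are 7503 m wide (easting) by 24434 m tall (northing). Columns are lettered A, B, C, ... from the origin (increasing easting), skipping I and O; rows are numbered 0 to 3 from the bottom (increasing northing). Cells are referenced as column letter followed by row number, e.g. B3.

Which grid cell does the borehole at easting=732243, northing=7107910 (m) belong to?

Column index: ⌊(732243 − 682012) / 7503⌋ = ⌊6.695⌋ = 6 → column G
Row offset from origin: ⌊(7107910 − 7072400) / 24434⌋ = ⌊1.453⌋ = 1 → row 1

G1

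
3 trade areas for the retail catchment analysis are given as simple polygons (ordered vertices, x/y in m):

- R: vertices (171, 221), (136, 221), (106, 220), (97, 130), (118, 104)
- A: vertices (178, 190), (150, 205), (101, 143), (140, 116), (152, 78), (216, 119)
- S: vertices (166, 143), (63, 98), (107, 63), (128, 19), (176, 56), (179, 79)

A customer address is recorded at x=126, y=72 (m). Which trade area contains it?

Cast a ray rightward from (126, 72). For each polygon, the edges (by vertex number in listed order) whose endpoints lie on opposite sides of y = 72, where each meets that height, and whether that is right or left of the point:
R: no edge straddles that height → 0 crossings.
A: no edge straddles that height → 0 crossings.
S: 2–3 at x≈95.7 (left), 5–6 at x≈178.1 (right) → 1 crossing.
Only S has an odd count, so the point is inside S.

S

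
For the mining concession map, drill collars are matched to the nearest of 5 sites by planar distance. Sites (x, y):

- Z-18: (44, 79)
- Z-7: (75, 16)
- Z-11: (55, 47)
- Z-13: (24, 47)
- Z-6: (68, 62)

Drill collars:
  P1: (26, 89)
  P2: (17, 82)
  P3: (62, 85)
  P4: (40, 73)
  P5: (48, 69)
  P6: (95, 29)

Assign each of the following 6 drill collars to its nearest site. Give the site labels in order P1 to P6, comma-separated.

P1 → Z-18 (d²=424.00)
P2 → Z-18 (d²=738.00)
P3 → Z-18 (d²=360.00)
P4 → Z-18 (d²=52.00)
P5 → Z-18 (d²=116.00)
P6 → Z-7 (d²=569.00)

Z-18, Z-18, Z-18, Z-18, Z-18, Z-7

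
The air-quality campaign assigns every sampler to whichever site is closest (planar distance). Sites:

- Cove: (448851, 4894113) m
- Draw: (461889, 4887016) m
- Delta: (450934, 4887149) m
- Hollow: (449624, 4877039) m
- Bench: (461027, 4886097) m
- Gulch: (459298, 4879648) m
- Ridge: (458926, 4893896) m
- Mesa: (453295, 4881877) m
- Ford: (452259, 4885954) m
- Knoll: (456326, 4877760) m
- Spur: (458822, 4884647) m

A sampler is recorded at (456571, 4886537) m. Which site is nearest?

Spur

Squared distances to each site:
Cove: 116994176.000; Draw: 28510565.000; Delta: 32150313.000; Hollow: 138472813.000; Bench: 20049536.000; Gulch: 54894850.000; Ridge: 59700906.000; Mesa: 32447776.000; Ford: 18933233.000; Knoll: 77095754.000; Spur: 8639101.000.
Minimum at Spur.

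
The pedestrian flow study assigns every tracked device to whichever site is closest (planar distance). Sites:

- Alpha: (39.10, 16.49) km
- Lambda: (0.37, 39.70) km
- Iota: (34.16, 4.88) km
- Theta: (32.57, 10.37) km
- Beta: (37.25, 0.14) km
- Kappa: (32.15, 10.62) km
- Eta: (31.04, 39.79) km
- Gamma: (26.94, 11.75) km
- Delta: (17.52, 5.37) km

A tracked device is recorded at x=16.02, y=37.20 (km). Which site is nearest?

Squared distances to each site:
Alpha: 961.591; Lambda: 251.173; Iota: 1373.642; Theta: 993.751; Beta: 1824.157; Kappa: 966.673; Eta: 232.308; Gamma: 766.949; Delta: 1015.399.
Minimum at Eta.

Eta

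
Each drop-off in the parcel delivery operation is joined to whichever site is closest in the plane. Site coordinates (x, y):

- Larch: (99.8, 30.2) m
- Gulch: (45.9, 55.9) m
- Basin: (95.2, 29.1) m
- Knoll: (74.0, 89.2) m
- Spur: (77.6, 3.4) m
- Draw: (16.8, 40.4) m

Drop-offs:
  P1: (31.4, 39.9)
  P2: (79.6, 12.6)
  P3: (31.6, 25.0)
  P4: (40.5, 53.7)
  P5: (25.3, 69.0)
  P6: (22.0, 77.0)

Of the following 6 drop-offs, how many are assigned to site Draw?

2

P1 → Draw
P2 → Spur
P3 → Draw
P4 → Gulch
P5 → Gulch
P6 → Gulch
2 of the 6 go to Draw.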